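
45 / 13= 3.46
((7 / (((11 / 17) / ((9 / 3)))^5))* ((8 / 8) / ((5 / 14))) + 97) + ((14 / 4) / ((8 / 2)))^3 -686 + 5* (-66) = 16933368172001 / 412290560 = 41071.44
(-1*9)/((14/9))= -5.79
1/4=0.25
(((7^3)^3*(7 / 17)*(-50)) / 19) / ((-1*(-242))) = -7061881225 / 39083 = -180689.33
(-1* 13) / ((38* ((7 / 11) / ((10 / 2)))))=-715 / 266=-2.69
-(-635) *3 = 1905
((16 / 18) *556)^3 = 88002363392 / 729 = 120716547.86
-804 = -804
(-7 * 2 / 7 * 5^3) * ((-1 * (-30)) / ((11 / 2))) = -15000 / 11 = -1363.64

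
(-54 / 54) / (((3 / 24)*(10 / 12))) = -48 / 5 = -9.60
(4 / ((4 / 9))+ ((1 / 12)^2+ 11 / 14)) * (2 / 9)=9871 / 4536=2.18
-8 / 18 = -4 / 9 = -0.44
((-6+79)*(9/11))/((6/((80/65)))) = 1752/143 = 12.25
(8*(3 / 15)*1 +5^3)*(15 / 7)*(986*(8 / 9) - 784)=175552 / 7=25078.86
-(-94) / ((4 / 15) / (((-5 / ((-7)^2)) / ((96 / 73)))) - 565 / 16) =-2744800 / 1131477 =-2.43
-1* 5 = -5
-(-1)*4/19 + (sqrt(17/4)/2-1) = -15/19 + sqrt(17)/4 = 0.24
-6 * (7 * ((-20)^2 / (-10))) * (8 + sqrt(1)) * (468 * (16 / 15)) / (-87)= -2515968 / 29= -86757.52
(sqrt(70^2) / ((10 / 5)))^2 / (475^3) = 49 / 4286875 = 0.00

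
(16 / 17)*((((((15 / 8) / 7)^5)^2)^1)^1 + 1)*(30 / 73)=4549590986197572015 / 11762565999008677888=0.39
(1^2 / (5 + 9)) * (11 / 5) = 11 / 70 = 0.16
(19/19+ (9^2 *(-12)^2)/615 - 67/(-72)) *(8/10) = 308431/18450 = 16.72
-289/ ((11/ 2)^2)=-1156/ 121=-9.55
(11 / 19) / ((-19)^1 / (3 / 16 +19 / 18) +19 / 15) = -29535 / 715141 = -0.04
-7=-7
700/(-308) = -25/11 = -2.27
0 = 0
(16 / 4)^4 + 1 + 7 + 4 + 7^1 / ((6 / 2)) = 811 / 3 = 270.33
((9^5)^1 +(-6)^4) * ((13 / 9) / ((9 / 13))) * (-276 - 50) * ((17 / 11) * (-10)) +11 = 6977655221 / 11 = 634332292.82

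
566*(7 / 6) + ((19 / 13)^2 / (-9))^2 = 1527772528 / 2313441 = 660.39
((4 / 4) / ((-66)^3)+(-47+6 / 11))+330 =81518183 / 287496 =283.55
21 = 21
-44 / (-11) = 4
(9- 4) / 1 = 5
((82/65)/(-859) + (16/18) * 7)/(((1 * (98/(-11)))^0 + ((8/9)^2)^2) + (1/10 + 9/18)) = 1139435019/407416828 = 2.80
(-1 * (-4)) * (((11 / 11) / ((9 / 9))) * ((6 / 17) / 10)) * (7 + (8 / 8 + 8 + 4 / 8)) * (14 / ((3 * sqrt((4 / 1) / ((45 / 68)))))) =693 * sqrt(85) / 1445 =4.42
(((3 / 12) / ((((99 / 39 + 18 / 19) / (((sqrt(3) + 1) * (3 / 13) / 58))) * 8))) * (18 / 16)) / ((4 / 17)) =2907 / 17045504 + 2907 * sqrt(3) / 17045504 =0.00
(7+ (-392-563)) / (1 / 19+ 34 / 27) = -486324 / 673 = -722.62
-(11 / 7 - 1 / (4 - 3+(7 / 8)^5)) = -0.91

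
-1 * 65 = -65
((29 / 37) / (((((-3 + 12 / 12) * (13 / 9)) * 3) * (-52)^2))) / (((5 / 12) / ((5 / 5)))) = -261 / 3251560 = -0.00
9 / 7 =1.29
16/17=0.94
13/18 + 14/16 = 115/72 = 1.60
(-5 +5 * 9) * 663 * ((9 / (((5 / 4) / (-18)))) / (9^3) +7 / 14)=25636 / 3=8545.33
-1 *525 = -525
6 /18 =1 /3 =0.33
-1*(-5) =5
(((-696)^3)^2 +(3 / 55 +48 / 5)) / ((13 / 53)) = 331355357430739135983 / 715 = 463434066336698092.28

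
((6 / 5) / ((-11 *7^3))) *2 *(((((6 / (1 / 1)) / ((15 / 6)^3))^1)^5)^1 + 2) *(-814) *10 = 108850969347168 / 10467529296875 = 10.40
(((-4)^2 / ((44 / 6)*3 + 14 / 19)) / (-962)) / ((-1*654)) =19 / 16986996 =0.00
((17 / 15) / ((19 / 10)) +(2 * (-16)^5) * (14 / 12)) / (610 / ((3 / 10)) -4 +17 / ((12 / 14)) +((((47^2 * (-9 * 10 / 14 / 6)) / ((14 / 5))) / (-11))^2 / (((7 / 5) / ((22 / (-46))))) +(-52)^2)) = -9488163334498464 / 10609946438723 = -894.27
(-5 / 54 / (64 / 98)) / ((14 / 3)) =-35 / 1152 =-0.03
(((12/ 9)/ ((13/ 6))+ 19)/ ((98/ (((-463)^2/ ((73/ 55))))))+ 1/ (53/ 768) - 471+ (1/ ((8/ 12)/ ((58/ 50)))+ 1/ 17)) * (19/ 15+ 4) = 2637392131629524/ 15711525375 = 167863.53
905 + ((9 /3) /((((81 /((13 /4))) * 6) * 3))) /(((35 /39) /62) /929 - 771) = 507831884773909 /561140209548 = 905.00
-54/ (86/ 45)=-1215/ 43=-28.26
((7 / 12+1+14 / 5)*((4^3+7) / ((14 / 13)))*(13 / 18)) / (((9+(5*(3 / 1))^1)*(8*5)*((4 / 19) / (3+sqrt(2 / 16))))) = 59959003*sqrt(2) / 232243200+59959003 / 19353600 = 3.46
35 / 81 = 0.43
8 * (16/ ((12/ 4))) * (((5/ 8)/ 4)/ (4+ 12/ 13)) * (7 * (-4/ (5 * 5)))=-91/ 60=-1.52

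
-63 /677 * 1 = -63 /677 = -0.09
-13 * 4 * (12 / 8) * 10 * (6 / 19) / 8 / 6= -195 / 38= -5.13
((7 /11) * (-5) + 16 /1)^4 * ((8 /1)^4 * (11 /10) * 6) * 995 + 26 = 966519742977838 /1331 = 726160588262.84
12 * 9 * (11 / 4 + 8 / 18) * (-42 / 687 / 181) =-4830 / 41449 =-0.12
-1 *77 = -77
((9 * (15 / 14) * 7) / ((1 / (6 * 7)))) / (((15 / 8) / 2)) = 3024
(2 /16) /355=0.00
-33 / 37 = -0.89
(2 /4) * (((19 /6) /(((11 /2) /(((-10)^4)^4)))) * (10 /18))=475000000000000000 /297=1599326599326599.33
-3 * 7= -21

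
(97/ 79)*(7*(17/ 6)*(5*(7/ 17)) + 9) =29003/ 474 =61.19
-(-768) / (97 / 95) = 72960 / 97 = 752.16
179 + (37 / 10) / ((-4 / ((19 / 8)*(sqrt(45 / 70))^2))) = 795593 / 4480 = 177.59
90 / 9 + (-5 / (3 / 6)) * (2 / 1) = -10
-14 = -14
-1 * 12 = -12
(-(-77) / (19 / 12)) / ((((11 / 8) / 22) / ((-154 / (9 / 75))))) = -18972800 / 19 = -998568.42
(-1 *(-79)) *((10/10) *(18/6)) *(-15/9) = -395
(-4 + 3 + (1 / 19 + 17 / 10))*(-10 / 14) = -143 / 266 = -0.54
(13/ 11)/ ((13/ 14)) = 14/ 11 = 1.27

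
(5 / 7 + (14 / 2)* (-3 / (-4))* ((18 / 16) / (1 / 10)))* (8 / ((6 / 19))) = 127205 / 84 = 1514.35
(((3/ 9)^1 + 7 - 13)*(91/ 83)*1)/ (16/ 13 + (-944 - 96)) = 20111/ 3362496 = 0.01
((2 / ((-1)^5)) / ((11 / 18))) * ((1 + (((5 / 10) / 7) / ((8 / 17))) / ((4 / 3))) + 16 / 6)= -12.37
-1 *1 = -1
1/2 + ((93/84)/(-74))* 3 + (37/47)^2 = 4919655/4577048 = 1.07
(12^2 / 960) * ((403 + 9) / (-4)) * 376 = -29046 / 5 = -5809.20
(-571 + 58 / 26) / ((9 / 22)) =-162668 / 117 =-1390.32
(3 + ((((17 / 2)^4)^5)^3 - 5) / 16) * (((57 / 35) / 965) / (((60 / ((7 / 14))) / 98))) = 8928673119813470632181802347227844243561711296185535215747726129925105534277 / 1780110803112971730944000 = 5015796266277042219555606000000000000000000000000000.00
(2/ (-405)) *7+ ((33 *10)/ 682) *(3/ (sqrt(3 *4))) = -14/ 405+ 15 *sqrt(3)/ 62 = 0.38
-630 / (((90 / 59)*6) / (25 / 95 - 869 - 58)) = 3636052 / 57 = 63790.39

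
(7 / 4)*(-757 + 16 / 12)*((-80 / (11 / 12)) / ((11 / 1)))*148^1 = 187888960 / 121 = 1552801.32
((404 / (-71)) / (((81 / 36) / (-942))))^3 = 130651082843521024 / 9663597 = 13519922534.39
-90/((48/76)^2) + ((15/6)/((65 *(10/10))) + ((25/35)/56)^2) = -225.59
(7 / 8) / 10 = 7 / 80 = 0.09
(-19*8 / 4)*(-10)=380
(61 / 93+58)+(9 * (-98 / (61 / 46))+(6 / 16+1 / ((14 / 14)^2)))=-27461125 / 45384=-605.08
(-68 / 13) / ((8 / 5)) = -85 / 26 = -3.27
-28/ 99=-0.28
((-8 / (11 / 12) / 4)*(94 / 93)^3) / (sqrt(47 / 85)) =-3.03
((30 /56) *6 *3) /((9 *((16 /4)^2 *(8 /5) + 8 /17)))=1275 /31024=0.04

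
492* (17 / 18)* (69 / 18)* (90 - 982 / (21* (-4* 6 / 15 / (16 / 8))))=99953285 / 378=264426.68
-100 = -100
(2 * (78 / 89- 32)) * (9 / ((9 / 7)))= -435.73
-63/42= -3/2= -1.50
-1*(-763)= 763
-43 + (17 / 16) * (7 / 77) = -7551 / 176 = -42.90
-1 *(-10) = 10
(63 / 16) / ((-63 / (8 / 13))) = -0.04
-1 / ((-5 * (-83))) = -1 / 415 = -0.00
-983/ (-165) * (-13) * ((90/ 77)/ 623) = -76674/ 527681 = -0.15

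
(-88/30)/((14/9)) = -1.89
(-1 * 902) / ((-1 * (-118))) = -451 / 59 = -7.64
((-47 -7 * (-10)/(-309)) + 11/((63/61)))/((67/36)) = -949360/48307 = -19.65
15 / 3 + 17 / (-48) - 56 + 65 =655 / 48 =13.65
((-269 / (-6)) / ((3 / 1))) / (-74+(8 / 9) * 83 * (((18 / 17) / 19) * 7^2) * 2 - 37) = 86887 / 1697238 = 0.05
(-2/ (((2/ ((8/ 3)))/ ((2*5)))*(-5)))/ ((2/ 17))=136/ 3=45.33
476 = 476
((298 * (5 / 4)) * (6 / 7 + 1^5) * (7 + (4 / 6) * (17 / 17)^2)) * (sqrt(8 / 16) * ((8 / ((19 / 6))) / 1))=9474.38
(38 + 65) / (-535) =-103 / 535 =-0.19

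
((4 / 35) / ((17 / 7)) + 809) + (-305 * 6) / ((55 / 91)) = -2074551 / 935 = -2218.77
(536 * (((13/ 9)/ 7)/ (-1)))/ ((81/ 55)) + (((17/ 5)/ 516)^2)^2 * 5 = -41927081442418177/ 558276528096000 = -75.10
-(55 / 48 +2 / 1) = -151 / 48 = -3.15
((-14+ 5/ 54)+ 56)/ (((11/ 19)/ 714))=5139253/ 99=51911.65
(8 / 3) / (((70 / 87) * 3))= 116 / 105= 1.10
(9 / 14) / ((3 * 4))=3 / 56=0.05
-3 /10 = -0.30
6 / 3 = 2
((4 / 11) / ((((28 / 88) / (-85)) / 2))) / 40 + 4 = -6 / 7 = -0.86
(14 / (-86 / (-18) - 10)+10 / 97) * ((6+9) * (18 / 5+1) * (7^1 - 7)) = 0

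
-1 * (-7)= 7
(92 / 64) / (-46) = -1 / 32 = -0.03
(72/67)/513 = 8/3819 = 0.00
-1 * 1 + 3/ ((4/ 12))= 8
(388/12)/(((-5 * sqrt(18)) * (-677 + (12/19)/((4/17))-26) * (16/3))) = 1843 * sqrt(2)/6386880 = 0.00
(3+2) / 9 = 5 / 9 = 0.56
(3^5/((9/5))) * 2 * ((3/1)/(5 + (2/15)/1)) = 12150/77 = 157.79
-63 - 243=-306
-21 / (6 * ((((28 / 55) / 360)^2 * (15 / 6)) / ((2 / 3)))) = -466714.29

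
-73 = -73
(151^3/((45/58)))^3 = 7962996160570184256316312/91125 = 87385417399947152332.69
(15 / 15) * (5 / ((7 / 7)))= 5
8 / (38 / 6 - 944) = -24 / 2813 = -0.01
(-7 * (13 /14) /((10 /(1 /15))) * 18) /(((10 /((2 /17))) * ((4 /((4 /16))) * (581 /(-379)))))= 14781 /39508000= 0.00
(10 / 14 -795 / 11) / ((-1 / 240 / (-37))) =-48928800 / 77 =-635438.96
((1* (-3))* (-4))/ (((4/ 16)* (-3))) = -16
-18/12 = -3/2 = -1.50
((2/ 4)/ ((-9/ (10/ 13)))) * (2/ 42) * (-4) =20/ 2457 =0.01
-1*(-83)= 83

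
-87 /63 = -29 /21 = -1.38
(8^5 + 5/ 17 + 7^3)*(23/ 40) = 3236629/ 170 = 19038.99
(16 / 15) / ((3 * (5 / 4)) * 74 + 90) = 32 / 11025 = 0.00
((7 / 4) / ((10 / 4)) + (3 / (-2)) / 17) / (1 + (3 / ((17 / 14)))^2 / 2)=884 / 5855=0.15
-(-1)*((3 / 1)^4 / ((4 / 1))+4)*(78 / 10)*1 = 3783 / 20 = 189.15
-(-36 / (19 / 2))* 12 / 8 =108 / 19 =5.68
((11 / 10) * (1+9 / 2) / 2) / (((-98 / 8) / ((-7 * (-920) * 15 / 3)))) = -55660 / 7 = -7951.43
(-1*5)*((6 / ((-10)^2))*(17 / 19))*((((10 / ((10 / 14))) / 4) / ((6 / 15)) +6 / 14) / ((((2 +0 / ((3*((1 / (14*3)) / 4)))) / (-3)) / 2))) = 39321 / 5320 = 7.39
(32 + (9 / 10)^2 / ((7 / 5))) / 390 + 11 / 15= 14867 / 18200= 0.82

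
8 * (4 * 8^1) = 256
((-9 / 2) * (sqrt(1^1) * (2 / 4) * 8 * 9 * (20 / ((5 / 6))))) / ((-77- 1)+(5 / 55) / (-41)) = 1753488 / 35179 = 49.84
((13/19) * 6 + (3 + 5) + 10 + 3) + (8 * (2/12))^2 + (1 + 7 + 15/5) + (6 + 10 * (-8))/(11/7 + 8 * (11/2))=36.26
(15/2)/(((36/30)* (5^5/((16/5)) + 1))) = 100/15641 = 0.01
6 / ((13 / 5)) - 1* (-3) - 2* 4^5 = -26555 / 13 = -2042.69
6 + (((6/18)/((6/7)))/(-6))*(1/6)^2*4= 5825/972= 5.99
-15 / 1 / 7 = -15 / 7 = -2.14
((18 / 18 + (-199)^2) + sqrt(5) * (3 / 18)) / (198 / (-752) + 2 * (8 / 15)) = 940 * sqrt(5) / 4531 + 223355280 / 4531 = 49295.38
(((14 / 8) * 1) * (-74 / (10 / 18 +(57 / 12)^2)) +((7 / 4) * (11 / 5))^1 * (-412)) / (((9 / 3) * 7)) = -3785077 / 49935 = -75.80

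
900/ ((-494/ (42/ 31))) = -18900/ 7657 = -2.47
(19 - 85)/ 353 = -66/ 353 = -0.19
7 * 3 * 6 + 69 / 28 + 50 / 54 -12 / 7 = 13789 / 108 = 127.68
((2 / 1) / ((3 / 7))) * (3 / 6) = 7 / 3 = 2.33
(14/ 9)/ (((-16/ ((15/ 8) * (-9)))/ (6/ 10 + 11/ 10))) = 357/ 128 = 2.79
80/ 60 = 1.33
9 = 9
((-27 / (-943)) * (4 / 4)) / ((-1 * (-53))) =27 / 49979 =0.00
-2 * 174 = -348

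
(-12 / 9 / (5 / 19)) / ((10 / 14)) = -532 / 75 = -7.09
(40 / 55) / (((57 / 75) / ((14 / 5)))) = 560 / 209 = 2.68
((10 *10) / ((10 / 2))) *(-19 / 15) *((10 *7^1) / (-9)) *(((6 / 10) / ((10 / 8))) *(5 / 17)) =4256 / 153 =27.82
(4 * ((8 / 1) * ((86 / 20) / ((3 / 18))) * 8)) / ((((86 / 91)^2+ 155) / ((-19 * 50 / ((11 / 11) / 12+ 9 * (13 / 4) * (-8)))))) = 9897072640 / 57519039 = 172.07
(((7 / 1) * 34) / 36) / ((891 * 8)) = 119 / 128304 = 0.00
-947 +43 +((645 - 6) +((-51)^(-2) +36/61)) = -41951468/158661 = -264.41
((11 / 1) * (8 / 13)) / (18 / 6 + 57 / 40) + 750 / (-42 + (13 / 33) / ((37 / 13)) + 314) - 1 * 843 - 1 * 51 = -889.71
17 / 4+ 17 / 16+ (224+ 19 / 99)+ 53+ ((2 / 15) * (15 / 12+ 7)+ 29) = 2475827 / 7920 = 312.60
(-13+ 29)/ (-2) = -8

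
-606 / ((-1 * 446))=303 / 223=1.36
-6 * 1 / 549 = -2 / 183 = -0.01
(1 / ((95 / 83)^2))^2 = 47458321 / 81450625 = 0.58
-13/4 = -3.25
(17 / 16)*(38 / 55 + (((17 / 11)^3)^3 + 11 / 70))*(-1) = -143499170969411 / 2640901413920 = -54.34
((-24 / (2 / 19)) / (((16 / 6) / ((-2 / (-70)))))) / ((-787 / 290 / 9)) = 8.10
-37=-37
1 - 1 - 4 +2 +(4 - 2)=0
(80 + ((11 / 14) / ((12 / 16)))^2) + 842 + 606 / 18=421933 / 441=956.76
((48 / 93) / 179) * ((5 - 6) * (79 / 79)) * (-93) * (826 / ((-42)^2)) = 472 / 3759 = 0.13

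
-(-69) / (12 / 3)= 69 / 4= 17.25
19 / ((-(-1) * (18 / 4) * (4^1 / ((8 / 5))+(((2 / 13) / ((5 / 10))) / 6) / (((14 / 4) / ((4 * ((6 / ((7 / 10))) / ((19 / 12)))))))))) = 919828 / 613755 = 1.50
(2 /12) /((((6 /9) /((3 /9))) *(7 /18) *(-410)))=-3 /5740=-0.00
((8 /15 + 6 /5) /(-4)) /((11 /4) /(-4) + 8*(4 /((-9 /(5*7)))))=312 /90095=0.00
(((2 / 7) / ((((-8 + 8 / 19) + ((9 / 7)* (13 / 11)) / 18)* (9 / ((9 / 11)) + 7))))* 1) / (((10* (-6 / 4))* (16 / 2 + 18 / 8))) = 1672 / 121377015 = 0.00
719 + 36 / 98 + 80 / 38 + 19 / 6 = 4047835 / 5586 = 724.64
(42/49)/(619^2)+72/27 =2.67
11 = 11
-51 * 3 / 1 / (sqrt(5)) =-153 * sqrt(5) / 5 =-68.42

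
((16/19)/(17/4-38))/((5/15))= -64/855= -0.07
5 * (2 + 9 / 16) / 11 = 205 / 176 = 1.16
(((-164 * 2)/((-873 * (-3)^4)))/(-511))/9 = -328/325209087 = -0.00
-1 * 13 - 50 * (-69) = 3437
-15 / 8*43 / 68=-645 / 544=-1.19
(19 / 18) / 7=19 / 126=0.15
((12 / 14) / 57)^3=8 / 2352637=0.00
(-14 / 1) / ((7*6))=-1 / 3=-0.33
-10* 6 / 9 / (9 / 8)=-160 / 27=-5.93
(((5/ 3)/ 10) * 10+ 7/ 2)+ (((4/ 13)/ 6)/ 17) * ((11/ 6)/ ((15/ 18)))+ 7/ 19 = 232697/ 41990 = 5.54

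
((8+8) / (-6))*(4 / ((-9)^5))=32 / 177147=0.00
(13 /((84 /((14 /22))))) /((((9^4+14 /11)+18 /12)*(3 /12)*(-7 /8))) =-208 /3032463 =-0.00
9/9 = 1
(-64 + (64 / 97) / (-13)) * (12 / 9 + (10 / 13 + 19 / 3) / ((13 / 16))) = -412562944 / 639327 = -645.31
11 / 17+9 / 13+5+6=2727 / 221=12.34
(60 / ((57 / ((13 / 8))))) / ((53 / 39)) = 2535 / 2014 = 1.26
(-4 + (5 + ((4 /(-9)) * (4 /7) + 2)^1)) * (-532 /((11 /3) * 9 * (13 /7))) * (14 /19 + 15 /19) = -140476 /3861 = -36.38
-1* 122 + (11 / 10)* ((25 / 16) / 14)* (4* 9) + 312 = 21775 / 112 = 194.42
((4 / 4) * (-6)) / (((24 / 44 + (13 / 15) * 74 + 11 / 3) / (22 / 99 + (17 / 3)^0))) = -0.11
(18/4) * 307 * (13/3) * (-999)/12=-3987009/8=-498376.12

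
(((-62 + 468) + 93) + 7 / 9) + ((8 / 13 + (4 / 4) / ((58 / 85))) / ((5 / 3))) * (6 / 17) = 144265499 / 288405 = 500.22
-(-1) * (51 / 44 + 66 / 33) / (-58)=-139 / 2552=-0.05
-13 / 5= -2.60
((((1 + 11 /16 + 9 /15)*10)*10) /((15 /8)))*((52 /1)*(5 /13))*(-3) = -7320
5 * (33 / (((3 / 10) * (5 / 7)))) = 770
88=88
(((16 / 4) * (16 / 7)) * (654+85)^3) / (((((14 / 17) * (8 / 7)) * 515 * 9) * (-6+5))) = -27443672492 / 32445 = -845852.13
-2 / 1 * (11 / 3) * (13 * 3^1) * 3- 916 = -1774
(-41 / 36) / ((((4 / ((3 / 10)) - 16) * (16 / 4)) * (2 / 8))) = 0.43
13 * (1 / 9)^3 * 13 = 0.23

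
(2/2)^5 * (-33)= -33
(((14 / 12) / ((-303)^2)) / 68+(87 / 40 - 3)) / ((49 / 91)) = -251086082 / 163879065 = -1.53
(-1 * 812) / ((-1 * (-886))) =-406 / 443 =-0.92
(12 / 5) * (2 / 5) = 24 / 25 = 0.96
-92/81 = -1.14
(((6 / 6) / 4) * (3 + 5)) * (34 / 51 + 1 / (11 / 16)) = 4.24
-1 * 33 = -33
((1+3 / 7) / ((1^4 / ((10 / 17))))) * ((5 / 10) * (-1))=-50 / 119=-0.42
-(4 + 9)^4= -28561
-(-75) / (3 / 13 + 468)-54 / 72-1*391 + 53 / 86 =-136445075 / 348988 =-390.97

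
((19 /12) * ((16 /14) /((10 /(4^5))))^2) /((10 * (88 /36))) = 59768832 /67375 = 887.11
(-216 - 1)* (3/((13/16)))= -10416/13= -801.23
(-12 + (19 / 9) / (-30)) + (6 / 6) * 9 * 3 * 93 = 674711 / 270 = 2498.93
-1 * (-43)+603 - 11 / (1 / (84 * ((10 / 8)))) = -509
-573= -573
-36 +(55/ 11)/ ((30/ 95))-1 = -127/ 6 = -21.17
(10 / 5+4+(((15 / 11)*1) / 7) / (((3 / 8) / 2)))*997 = 540374 / 77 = 7017.84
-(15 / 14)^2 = -225 / 196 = -1.15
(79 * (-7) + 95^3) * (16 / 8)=1713644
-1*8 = -8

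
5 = 5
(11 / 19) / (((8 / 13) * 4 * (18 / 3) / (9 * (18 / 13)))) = 0.49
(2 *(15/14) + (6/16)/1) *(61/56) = 8601/3136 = 2.74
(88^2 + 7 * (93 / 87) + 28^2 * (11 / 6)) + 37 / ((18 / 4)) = 2400427 / 261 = 9197.04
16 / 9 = 1.78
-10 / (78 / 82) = -410 / 39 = -10.51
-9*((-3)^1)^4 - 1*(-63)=-666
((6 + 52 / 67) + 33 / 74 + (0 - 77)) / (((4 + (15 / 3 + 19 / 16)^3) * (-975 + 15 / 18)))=4251144192 / 14296794932665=0.00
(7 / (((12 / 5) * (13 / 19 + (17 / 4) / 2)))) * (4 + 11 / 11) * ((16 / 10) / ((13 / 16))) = 24320 / 2379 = 10.22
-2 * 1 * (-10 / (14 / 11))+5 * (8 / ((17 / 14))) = 5790 / 119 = 48.66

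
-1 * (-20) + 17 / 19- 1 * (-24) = 853 / 19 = 44.89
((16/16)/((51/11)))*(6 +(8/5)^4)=86306/31875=2.71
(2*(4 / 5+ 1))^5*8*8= 120932352 / 3125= 38698.35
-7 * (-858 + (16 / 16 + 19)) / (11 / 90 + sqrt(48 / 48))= 527940 / 101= 5227.13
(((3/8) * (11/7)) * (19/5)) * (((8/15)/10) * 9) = 1.07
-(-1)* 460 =460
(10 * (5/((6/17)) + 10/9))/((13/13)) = 1375/9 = 152.78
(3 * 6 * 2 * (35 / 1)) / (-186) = -210 / 31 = -6.77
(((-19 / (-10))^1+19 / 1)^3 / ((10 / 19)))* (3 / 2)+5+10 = 520671753 / 20000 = 26033.59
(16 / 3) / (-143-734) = -16 / 2631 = -0.01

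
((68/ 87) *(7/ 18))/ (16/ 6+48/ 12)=119/ 2610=0.05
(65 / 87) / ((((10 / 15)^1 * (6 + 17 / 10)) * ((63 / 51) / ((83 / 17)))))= 26975 / 46893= 0.58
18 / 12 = 3 / 2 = 1.50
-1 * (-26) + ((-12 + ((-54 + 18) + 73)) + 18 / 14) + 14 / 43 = 15836 / 301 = 52.61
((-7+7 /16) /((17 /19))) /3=-665 /272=-2.44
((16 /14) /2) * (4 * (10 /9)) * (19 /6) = 1520 /189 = 8.04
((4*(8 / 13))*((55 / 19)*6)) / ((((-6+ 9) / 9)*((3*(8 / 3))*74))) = 0.22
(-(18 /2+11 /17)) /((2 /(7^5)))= -1378174 /17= -81069.06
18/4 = 9/2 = 4.50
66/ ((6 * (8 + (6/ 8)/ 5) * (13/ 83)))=18260/ 2119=8.62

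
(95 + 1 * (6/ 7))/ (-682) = -61/ 434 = -0.14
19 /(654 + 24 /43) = 817 /28146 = 0.03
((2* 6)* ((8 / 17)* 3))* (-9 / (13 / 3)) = -35.19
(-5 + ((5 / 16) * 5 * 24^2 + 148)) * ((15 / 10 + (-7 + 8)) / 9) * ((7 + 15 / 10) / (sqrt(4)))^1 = 88655 / 72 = 1231.32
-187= -187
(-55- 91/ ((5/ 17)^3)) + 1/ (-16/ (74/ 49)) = -177956161/ 49000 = -3631.76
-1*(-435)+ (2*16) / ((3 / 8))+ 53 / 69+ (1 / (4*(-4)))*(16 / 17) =611183 / 1173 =521.04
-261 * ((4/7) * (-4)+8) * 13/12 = -11310/7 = -1615.71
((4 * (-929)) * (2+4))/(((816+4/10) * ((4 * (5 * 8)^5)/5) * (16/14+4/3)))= -58527/434716672000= -0.00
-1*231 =-231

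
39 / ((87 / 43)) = 559 / 29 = 19.28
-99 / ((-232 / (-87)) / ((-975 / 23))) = 289575 / 184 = 1573.78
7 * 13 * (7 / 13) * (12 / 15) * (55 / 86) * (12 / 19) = 12936 / 817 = 15.83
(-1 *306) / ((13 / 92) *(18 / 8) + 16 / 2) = -112608 / 3061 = -36.79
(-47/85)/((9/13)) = -611/765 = -0.80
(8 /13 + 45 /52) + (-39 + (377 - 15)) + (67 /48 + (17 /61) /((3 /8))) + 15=341.62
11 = 11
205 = 205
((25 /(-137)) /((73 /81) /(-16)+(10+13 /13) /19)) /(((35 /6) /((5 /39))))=-1231200 /160437823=-0.01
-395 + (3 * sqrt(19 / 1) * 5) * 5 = -395 + 75 * sqrt(19) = -68.08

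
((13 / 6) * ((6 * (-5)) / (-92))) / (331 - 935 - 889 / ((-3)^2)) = -117 / 116380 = -0.00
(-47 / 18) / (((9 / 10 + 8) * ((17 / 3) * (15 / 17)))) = -47 / 801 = -0.06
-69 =-69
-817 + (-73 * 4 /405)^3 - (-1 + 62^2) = -309589279588 /66430125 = -4660.37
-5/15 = -1/3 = -0.33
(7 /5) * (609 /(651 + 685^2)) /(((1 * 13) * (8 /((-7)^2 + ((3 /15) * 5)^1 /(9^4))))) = 3514133 /4110475248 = 0.00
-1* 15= -15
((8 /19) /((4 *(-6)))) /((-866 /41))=41 /49362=0.00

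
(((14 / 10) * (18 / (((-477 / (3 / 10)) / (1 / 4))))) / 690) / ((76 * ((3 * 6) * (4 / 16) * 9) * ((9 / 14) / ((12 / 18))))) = -49 / 25326553500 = -0.00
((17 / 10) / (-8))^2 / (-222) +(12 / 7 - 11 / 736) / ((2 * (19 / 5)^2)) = 4842228031 / 82578316800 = 0.06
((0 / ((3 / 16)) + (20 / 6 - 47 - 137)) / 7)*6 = -1084 / 7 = -154.86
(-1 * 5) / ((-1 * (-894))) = -0.01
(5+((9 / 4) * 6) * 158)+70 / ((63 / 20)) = 19442 / 9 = 2160.22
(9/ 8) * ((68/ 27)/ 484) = 17/ 2904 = 0.01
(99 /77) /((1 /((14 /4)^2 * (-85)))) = -5355 /4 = -1338.75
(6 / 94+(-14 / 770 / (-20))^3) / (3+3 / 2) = 3993000047 / 281506500000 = 0.01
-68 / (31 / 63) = -138.19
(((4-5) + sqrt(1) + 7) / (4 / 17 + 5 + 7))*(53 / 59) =0.51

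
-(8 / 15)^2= -64 / 225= -0.28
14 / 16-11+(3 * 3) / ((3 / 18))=351 / 8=43.88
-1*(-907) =907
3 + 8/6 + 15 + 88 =322/3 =107.33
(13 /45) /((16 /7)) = 91 /720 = 0.13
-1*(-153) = 153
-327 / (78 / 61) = -6649 / 26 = -255.73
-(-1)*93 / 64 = 93 / 64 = 1.45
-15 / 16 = -0.94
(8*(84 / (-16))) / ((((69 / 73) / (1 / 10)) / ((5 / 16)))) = -511 / 368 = -1.39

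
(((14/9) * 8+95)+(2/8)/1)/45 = 3877/1620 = 2.39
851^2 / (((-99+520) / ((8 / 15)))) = 5793608 / 6315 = 917.44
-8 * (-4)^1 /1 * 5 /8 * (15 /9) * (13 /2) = 650 /3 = 216.67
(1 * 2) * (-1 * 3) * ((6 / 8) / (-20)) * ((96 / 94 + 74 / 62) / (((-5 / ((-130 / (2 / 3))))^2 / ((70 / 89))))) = 309220821 / 518692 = 596.15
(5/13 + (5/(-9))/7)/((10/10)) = 250/819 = 0.31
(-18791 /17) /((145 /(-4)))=75164 /2465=30.49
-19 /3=-6.33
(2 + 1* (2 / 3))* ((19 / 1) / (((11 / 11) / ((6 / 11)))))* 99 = 2736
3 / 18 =1 / 6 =0.17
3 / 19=0.16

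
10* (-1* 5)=-50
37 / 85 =0.44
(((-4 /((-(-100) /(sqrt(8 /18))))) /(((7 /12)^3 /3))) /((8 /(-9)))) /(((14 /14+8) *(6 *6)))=12 /8575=0.00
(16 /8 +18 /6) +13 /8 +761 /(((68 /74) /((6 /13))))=687481 /1768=388.85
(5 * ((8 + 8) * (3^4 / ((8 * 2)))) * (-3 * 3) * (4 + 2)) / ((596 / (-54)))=295245 / 149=1981.51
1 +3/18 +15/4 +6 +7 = 215/12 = 17.92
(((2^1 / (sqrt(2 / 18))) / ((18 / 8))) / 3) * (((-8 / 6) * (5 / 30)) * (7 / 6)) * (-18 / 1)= 112 / 27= 4.15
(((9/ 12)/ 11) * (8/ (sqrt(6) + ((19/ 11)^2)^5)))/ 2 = 43370200577849636062473/ 37585936957576362833300395 - 183477271345243638873 * sqrt(6)/ 37585936957576362833300395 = 0.00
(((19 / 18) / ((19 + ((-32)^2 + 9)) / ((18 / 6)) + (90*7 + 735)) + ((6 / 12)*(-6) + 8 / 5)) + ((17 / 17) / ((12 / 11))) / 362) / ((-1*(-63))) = -156158111 / 7042948920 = -0.02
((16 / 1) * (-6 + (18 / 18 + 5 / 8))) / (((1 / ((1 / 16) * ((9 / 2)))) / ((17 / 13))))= -5355 / 208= -25.75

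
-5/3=-1.67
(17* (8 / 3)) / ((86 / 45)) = 1020 / 43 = 23.72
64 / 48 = 4 / 3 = 1.33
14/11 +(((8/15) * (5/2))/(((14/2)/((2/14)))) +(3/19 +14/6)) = 116476/30723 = 3.79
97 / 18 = 5.39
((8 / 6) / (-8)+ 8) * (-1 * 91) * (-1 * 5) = 21385 / 6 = 3564.17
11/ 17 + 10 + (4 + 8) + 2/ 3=23.31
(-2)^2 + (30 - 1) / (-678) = 2683 / 678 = 3.96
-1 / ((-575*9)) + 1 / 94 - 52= -25290131 / 486450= -51.99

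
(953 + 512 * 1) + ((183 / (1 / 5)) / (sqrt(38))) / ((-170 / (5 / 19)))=1465-915 * sqrt(38) / 24548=1464.77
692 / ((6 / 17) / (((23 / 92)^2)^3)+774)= 5882 / 18867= 0.31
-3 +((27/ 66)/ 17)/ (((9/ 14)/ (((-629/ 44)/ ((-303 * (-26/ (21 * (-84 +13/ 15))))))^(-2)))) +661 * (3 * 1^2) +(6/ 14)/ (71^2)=730741687408503440799/ 369060747198191951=1980.00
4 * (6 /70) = 12 /35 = 0.34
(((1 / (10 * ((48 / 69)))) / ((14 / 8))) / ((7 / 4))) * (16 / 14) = 92 / 1715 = 0.05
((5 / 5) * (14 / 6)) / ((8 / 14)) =49 / 12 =4.08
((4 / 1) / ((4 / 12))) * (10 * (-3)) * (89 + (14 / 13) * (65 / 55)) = -357480 / 11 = -32498.18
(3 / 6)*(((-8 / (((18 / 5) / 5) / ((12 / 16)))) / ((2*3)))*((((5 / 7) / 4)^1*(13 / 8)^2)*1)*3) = -21125 / 21504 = -0.98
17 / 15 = 1.13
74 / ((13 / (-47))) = -3478 / 13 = -267.54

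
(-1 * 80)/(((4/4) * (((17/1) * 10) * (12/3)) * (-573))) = 2/9741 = 0.00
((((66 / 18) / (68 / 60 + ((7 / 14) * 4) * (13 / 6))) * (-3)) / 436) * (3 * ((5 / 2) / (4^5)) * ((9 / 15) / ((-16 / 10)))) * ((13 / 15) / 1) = 6435 / 585760768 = 0.00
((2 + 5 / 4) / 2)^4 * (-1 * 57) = -1627977 / 4096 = -397.46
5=5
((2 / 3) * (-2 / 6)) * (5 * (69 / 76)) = -115 / 114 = -1.01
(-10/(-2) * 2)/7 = 10/7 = 1.43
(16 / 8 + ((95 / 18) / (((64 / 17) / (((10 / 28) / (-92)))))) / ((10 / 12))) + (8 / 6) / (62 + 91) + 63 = 2459441353 / 37836288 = 65.00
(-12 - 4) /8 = -2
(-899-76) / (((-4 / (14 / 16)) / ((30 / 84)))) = 4875 / 64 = 76.17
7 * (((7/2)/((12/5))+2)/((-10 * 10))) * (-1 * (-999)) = -193473/800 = -241.84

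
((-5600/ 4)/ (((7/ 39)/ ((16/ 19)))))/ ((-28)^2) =-7800/ 931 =-8.38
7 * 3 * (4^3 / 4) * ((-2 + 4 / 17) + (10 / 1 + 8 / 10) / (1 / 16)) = 4884768 / 85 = 57467.86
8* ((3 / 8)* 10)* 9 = 270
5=5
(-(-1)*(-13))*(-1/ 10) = 13/ 10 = 1.30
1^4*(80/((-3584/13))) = -65/224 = -0.29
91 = 91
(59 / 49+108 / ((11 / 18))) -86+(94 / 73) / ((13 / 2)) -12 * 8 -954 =-489961319 / 511511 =-957.87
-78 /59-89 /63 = -10165 /3717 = -2.73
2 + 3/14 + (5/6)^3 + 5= 11783/1512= 7.79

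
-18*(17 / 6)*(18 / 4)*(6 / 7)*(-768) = 1057536 / 7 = 151076.57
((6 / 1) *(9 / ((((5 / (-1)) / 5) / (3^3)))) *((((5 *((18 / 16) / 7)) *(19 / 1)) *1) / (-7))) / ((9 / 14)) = 4946.79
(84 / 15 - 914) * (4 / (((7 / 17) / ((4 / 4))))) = -308856 / 35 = -8824.46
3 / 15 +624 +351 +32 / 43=209828 / 215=975.94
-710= -710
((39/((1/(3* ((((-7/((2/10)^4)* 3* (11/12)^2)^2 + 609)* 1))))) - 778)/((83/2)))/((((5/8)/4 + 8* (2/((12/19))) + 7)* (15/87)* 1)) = 61216451.04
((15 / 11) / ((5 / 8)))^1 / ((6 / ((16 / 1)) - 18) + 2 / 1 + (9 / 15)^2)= -4800 / 33583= -0.14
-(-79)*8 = 632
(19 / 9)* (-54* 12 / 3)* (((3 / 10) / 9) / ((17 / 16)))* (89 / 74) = -54112 / 3145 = -17.21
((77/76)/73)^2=5929/30780304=0.00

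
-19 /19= -1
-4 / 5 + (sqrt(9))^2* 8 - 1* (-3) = 371 / 5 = 74.20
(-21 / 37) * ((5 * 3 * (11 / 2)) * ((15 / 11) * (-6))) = 14175 / 37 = 383.11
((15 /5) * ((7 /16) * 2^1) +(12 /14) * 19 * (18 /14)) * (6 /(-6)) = -9237 /392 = -23.56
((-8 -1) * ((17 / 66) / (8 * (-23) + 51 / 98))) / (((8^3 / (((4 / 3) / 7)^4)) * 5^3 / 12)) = 34 / 10903228875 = 0.00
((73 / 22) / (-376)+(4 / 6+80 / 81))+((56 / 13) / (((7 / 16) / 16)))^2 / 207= 121.54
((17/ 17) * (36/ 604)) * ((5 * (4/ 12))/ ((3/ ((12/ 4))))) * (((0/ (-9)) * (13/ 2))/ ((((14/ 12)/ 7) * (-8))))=0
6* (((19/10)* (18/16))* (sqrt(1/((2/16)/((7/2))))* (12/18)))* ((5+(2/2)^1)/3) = 171* sqrt(7)/5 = 90.48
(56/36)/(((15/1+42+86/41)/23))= 13202/21807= 0.61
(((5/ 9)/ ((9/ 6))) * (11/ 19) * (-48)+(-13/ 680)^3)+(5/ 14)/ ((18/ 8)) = -3814062789809/ 376375104000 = -10.13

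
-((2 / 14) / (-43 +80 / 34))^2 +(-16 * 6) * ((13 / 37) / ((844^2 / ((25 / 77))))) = -11754309233 / 423946929918743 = -0.00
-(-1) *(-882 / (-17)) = 882 / 17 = 51.88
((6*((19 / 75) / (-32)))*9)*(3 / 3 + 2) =-513 / 400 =-1.28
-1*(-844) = 844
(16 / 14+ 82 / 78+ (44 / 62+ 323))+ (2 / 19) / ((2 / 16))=52539764 / 160797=326.75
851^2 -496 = 723705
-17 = -17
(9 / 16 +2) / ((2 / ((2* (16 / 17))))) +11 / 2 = 7.91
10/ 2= 5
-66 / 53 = -1.25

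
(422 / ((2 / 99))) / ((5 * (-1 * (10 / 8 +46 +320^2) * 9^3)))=-9284 / 165964545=-0.00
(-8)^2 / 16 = 4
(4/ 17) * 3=0.71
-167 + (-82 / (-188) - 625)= -74407 / 94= -791.56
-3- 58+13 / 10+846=7863 / 10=786.30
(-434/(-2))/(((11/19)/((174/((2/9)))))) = 293482.64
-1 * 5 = -5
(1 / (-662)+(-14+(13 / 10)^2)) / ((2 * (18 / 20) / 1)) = -45279 / 6620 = -6.84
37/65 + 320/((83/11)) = 231871/5395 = 42.98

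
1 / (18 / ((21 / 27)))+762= 123451 / 162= 762.04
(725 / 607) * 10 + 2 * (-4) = 2394 / 607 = 3.94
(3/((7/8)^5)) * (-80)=-7864320/16807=-467.92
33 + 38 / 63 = 2117 / 63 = 33.60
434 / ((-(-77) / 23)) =1426 / 11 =129.64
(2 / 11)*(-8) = -16 / 11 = -1.45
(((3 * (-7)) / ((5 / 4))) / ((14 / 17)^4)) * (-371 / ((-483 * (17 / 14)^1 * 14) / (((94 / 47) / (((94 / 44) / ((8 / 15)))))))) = -22914232 / 27808725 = -0.82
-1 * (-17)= 17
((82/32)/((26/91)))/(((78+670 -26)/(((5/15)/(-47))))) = -287/3257664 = -0.00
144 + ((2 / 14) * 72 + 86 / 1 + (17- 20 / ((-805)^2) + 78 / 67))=2244258427 / 8683535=258.45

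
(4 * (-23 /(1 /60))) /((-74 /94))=259440 /37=7011.89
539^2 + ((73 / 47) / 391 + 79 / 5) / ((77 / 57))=2055560972981 / 7075145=290532.70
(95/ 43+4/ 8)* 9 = 2097/ 86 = 24.38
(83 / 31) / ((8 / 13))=1079 / 248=4.35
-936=-936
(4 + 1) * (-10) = -50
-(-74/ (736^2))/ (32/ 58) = 1073/ 4333568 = 0.00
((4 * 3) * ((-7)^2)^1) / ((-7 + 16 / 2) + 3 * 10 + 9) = 147 / 10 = 14.70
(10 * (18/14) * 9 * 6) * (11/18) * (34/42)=16830/49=343.47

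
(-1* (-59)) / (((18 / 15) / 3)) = 295 / 2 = 147.50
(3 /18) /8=1 /48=0.02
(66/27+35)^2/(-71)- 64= -481633/5751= -83.75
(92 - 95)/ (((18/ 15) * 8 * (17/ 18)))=-45/ 136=-0.33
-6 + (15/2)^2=201/4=50.25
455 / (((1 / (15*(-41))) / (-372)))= 104094900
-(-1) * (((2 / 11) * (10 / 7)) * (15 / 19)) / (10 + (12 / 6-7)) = 60 / 1463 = 0.04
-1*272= -272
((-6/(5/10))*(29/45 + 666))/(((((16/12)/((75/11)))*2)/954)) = -214642845/11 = -19512985.91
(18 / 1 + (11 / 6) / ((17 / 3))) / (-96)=-0.19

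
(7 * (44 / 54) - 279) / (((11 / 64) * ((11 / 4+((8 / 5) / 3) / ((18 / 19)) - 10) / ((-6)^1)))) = -360960 / 253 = -1426.72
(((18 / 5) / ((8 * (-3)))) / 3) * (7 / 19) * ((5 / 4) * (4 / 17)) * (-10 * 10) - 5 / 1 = -1440 / 323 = -4.46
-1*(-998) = 998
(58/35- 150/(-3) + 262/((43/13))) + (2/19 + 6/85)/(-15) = 954156646/7291725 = 130.85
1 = 1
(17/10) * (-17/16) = -289/160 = -1.81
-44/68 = -11/17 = -0.65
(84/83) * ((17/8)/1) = 357/166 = 2.15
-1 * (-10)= 10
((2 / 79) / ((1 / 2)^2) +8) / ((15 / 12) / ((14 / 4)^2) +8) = 31360 / 31363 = 1.00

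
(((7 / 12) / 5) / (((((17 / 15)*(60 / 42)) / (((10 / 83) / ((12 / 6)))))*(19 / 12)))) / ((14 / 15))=315 / 107236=0.00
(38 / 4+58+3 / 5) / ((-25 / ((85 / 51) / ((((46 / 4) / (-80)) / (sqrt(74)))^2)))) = -8600576 / 529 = -16258.18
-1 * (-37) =37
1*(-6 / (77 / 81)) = -486 / 77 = -6.31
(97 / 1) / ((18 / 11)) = 1067 / 18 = 59.28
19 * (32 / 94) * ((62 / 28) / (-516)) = -1178 / 42441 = -0.03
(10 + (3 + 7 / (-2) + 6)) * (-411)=-12741 / 2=-6370.50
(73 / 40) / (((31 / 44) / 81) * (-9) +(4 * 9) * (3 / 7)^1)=50589 / 425510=0.12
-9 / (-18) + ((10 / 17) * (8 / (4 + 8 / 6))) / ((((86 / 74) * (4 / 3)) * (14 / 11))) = 38783 / 40936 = 0.95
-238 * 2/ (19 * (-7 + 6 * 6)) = -476/ 551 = -0.86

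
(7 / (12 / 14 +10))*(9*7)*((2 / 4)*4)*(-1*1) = -3087 / 38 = -81.24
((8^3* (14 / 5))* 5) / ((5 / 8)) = 57344 / 5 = 11468.80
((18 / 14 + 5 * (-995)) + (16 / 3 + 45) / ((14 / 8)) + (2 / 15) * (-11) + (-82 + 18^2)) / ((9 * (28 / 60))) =-493964 / 441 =-1120.10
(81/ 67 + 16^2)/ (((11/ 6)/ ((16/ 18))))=275728/ 2211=124.71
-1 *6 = -6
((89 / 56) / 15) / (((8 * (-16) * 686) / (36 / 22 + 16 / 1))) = -8633 / 405672960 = -0.00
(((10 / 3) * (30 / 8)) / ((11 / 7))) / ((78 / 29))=5075 / 1716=2.96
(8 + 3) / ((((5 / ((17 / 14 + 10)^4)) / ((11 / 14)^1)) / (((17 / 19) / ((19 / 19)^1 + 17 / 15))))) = 3749334223371 / 326996992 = 11465.96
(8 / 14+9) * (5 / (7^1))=335 / 49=6.84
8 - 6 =2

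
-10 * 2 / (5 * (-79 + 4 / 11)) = 44 / 865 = 0.05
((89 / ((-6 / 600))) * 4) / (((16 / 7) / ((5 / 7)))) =-11125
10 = 10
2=2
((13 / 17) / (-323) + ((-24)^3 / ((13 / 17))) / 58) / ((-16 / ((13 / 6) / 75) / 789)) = 33938538599 / 76434720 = 444.02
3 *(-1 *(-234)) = 702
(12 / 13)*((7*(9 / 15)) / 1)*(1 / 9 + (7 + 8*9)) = 19936 / 65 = 306.71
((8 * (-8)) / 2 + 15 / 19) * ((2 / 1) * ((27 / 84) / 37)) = -0.54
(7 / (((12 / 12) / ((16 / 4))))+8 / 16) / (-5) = -57 / 10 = -5.70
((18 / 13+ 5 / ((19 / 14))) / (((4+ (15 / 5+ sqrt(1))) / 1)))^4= 9597924961 / 59553569296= 0.16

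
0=0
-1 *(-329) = 329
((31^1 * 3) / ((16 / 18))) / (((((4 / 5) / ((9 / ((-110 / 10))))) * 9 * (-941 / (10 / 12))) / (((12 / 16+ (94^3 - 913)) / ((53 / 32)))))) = 23147841825 / 4388824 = 5274.27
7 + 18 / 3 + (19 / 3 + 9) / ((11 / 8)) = 797 / 33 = 24.15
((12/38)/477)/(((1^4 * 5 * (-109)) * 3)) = -2/4939335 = -0.00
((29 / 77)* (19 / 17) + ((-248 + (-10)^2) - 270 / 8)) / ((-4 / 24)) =2848317 / 2618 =1087.97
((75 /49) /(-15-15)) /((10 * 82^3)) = -1 /108068128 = -0.00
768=768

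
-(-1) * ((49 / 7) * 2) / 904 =7 / 452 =0.02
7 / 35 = 1 / 5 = 0.20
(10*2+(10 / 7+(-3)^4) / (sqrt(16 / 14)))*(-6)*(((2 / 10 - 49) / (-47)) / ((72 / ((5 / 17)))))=-35197*sqrt(14) / 67116 - 1220 / 2397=-2.47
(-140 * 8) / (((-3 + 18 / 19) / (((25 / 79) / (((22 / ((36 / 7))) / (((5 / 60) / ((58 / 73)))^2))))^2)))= 0.00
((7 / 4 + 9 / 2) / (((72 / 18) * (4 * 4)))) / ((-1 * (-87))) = 25 / 22272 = 0.00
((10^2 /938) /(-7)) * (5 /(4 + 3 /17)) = -4250 /233093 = -0.02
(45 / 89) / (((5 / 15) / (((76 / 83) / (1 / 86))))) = 882360 / 7387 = 119.45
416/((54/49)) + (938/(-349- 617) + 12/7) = 1644143/4347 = 378.22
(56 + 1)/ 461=57/ 461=0.12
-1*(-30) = 30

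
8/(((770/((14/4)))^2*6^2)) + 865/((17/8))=1507176017/3702600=407.06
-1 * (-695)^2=-483025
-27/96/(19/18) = -81/304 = -0.27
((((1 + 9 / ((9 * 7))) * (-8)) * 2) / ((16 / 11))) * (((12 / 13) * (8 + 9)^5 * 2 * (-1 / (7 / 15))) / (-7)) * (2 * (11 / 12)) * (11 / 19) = -907118240160 / 84721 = -10707123.86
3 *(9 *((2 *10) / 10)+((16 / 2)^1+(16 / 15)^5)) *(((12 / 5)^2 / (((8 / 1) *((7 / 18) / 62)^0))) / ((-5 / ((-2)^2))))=-166338608 / 3515625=-47.31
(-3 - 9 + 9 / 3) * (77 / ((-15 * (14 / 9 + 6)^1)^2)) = -6237 / 115600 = -0.05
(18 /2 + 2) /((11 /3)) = 3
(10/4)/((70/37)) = 1.32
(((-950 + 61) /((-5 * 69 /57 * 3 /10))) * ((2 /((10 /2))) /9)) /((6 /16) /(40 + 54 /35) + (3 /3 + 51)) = 785904448 /1878428745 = 0.42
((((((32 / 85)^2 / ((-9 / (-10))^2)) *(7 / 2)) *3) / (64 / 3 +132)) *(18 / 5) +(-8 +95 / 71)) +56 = 582619953 / 11798425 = 49.38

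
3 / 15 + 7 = 36 / 5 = 7.20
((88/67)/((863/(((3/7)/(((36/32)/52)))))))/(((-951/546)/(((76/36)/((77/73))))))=-0.03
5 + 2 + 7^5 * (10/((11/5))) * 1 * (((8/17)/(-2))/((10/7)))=-2351671/187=-12575.78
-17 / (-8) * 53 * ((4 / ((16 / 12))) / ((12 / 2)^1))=901 / 16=56.31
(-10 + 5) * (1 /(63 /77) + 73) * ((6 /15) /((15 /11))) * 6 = -29392 /45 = -653.16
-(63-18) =-45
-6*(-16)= 96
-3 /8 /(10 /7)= -21 /80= -0.26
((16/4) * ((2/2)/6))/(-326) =-1/489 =-0.00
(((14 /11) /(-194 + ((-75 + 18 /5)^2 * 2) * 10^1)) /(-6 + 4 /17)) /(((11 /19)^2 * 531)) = -0.00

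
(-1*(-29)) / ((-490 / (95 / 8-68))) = 13021 / 3920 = 3.32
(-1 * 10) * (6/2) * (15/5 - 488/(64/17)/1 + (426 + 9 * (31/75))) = -181857/20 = -9092.85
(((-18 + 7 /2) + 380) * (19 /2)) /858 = 13889 /3432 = 4.05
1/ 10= 0.10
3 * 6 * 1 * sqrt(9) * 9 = 486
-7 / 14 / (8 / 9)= -0.56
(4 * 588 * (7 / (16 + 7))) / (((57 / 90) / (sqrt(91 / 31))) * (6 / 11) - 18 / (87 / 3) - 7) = -2420533815700 / 25750981401 - 1205775340 * sqrt(2821) / 25750981401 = -96.48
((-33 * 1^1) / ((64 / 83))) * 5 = -13695 / 64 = -213.98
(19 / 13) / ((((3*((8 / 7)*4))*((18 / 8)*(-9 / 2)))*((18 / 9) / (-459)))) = 2261 / 936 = 2.42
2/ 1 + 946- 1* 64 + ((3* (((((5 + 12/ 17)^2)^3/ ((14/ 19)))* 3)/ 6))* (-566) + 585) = -13436174998265645/ 337925966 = -39760706.04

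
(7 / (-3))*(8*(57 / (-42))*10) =760 / 3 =253.33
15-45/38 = 525/38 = 13.82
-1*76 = -76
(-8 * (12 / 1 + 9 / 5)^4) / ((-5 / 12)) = 2176043616 / 3125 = 696333.96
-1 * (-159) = 159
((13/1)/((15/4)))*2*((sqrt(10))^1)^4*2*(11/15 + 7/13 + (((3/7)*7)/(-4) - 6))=-68368/9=-7596.44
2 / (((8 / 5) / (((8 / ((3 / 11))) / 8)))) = 55 / 12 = 4.58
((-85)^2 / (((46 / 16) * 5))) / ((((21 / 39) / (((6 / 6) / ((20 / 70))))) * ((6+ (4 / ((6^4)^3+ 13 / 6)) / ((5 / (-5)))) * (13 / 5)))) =7549081148762 / 36047515509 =209.42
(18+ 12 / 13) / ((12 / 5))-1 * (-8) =413 / 26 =15.88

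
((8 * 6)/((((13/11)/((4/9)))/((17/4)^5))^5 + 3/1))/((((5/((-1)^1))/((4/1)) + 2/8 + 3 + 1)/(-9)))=-44609535138533882473468640958226603536/929365315386130586937625175965586251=-48.00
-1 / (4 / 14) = -7 / 2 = -3.50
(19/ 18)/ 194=19/ 3492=0.01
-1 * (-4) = 4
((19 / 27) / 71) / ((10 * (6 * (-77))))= -19 / 8856540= -0.00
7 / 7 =1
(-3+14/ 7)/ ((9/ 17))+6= 4.11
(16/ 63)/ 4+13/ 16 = 883/ 1008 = 0.88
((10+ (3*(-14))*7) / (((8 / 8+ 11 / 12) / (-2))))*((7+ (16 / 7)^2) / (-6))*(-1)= 680464 / 1127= 603.78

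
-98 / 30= -49 / 15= -3.27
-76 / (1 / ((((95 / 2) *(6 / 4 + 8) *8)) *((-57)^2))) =-891395640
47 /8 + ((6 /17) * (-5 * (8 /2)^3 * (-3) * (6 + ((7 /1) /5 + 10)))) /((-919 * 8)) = 634057 /124984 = 5.07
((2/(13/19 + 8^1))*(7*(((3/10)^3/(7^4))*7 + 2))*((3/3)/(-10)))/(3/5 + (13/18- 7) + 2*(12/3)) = -2058081/14822500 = -0.14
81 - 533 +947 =495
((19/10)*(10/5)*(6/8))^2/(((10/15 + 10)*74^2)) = 9747/70092800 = 0.00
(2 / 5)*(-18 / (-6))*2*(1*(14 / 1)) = 168 / 5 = 33.60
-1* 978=-978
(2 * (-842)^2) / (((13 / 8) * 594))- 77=5374415 / 3861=1391.97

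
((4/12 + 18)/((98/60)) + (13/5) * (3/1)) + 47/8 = 48803/1960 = 24.90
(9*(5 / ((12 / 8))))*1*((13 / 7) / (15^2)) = 26 / 105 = 0.25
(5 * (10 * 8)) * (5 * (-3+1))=-4000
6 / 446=3 / 223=0.01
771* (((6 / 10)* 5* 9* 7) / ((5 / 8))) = 1165752 / 5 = 233150.40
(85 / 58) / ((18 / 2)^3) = 85 / 42282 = 0.00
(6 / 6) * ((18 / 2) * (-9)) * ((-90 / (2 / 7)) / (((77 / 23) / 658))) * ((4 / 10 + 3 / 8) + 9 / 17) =4892996241 / 748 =6541438.82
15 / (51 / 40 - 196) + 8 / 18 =25756 / 70101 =0.37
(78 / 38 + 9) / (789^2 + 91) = 0.00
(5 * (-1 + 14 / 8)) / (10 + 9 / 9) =15 / 44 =0.34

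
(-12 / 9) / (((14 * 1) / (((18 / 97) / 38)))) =-6 / 12901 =-0.00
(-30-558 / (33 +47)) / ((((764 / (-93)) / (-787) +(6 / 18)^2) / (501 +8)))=-165296969703 / 1067560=-154836.23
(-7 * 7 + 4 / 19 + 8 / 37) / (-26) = 34147 / 18278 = 1.87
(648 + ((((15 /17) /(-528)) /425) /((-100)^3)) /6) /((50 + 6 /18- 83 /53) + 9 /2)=52406196480000053 /4307926480000000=12.17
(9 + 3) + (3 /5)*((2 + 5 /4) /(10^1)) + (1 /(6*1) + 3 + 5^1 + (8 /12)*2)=4339 /200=21.70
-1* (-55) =55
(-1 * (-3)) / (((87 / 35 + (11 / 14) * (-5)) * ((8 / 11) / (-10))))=5775 / 202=28.59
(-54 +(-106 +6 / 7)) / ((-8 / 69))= 38433 / 28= 1372.61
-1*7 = -7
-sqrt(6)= -2.45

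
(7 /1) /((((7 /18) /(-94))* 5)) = -1692 /5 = -338.40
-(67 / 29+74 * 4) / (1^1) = -8651 / 29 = -298.31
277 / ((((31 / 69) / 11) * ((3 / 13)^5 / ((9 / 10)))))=26020584733 / 2790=9326374.46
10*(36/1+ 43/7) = 2950/7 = 421.43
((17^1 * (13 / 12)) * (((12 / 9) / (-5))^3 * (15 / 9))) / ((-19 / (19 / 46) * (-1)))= -1768 / 139725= -0.01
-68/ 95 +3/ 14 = -667/ 1330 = -0.50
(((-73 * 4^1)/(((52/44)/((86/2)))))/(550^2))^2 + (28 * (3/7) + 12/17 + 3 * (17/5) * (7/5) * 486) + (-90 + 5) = 932605249397082/135794140625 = 6867.79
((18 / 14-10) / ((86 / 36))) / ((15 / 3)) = -1098 / 1505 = -0.73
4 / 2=2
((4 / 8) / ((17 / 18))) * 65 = 585 / 17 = 34.41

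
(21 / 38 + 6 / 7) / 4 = 375 / 1064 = 0.35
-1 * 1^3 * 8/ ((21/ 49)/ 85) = -4760/ 3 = -1586.67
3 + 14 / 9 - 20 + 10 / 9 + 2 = -37 / 3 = -12.33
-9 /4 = -2.25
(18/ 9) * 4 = 8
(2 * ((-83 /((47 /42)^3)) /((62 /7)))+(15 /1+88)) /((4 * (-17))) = -288461711 /218858884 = -1.32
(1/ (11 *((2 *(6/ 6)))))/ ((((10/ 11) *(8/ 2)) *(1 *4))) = 1/ 320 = 0.00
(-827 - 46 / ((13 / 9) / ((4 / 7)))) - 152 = -90745 / 91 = -997.20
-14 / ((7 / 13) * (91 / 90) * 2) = -90 / 7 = -12.86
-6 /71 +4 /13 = 206 /923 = 0.22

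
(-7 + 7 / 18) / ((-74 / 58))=3451 / 666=5.18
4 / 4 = 1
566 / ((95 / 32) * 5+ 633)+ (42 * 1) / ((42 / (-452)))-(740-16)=-24361544 / 20731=-1175.13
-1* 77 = -77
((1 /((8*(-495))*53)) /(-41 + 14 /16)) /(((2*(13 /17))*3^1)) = 17 /656871930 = 0.00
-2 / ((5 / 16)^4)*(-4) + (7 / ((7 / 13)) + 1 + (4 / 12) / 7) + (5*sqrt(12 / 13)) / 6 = 5*sqrt(39) / 39 + 11194423 / 13125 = 853.71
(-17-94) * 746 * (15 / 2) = -621045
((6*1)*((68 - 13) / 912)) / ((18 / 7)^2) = 2695 / 49248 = 0.05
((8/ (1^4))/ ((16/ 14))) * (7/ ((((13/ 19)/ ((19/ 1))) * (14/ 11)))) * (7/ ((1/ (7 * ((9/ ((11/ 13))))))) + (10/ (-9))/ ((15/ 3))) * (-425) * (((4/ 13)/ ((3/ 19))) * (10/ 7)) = -3006899862500/ 4563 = -658974328.84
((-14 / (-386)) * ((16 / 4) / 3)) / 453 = 28 / 262287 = 0.00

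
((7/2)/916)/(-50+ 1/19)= -133/1738568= -0.00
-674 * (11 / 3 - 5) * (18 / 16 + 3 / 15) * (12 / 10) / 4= 17861 / 50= 357.22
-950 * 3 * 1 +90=-2760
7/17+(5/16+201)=54869/272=201.72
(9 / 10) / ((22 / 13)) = 117 / 220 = 0.53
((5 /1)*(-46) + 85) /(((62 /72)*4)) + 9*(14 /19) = -20889 /589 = -35.47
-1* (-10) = 10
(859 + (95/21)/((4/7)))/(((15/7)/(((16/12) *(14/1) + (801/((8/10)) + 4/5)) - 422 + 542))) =4984087703/10800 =461489.60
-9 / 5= -1.80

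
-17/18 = -0.94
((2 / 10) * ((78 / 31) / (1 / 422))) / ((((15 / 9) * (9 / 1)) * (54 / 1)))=5486 / 20925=0.26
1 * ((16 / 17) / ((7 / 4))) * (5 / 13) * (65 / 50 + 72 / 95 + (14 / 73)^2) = 67868128 / 156635297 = 0.43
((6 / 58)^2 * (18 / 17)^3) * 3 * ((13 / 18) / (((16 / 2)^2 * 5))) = 28431 / 330546640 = 0.00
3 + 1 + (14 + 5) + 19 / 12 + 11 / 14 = 2131 / 84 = 25.37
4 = 4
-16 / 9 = -1.78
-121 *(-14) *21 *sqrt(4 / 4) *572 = 20348328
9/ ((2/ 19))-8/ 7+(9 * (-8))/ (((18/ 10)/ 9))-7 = -3957/ 14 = -282.64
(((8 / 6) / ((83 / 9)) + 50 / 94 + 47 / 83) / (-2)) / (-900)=202 / 292575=0.00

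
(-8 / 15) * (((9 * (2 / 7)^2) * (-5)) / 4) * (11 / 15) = 88 / 245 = 0.36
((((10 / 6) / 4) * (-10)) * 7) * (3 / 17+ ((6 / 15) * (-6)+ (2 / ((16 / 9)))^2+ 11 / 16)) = 51485 / 6528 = 7.89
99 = 99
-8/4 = -2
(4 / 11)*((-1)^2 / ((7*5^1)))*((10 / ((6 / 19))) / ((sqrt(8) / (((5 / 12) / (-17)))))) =-95*sqrt(2) / 47124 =-0.00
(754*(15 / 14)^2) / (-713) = -84825 / 69874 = -1.21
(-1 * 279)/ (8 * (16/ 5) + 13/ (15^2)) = -62775/ 5773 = -10.87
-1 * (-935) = 935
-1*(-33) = 33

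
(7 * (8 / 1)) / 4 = 14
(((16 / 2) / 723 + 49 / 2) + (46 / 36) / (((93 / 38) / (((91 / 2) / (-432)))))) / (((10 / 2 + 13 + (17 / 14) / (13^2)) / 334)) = 842062285950977 / 1856337001560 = 453.61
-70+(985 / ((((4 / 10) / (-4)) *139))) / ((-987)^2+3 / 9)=-14218016195 / 203114306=-70.00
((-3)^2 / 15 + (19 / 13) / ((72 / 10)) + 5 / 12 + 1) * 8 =10388 / 585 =17.76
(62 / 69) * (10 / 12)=155 / 207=0.75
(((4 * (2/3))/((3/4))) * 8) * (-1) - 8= -328/9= -36.44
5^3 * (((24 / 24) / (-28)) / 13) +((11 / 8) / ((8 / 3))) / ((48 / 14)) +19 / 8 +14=753951 / 46592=16.18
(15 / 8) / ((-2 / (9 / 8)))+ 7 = 761 / 128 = 5.95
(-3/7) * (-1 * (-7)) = -3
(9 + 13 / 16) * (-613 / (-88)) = 68.35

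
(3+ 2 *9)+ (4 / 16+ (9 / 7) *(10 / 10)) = 631 / 28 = 22.54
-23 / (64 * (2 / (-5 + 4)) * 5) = 0.04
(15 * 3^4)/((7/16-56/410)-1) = -3985200/2293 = -1737.99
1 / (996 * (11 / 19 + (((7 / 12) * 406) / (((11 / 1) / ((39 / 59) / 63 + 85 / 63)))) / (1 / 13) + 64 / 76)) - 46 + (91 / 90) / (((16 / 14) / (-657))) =-16553288766477 / 26389731310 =-627.26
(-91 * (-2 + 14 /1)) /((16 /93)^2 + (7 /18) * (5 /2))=-4197648 /3851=-1090.02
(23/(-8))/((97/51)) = -1173/776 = -1.51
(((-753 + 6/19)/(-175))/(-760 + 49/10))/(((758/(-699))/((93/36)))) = 1639621/120832780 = 0.01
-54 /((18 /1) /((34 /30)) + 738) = -51 /712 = -0.07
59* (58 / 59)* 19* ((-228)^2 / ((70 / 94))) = 2692459296 / 35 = 76927408.46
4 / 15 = 0.27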